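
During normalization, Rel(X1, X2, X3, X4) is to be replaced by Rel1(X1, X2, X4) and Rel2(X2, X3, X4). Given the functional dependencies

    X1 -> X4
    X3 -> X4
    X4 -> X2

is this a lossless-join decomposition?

Common attributes: Rel1 ∩ Rel2 = {X2, X4}.
No dependency enlarges {X2, X4}, so (X2, X4)⁺ = {X2, X4}.
The closure contains neither all of Rel1 = {X1, X2, X4} nor all of Rel2 = {X2, X3, X4}, so the common attributes are not a superkey of either fragment. The join is lossy.

No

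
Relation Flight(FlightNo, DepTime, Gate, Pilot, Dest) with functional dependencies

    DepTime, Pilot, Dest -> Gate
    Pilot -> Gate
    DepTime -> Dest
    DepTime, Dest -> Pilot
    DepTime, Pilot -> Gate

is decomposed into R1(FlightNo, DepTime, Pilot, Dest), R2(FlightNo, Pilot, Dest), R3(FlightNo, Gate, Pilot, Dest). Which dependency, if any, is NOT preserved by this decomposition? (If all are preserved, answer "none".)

DepTime, Pilot, Dest → Gate: restricted closure across fragments reaches Gate.
Pilot → Gate lies within R3.
DepTime → Dest lies within R1.
DepTime, Dest → Pilot lies within R1.
DepTime, Pilot → Gate: restricted closure across fragments reaches Gate.
Every dependency is enforceable on the fragments, so the decomposition is dependency-preserving.

none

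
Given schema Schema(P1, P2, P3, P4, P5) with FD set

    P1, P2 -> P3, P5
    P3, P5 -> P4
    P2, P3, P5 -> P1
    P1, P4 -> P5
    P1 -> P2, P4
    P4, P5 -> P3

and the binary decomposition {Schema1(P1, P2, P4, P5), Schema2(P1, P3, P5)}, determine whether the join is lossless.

Common attributes: Schema1 ∩ Schema2 = {P1, P5}.
Closure of {P1, P5}: P1 → P2, P4 applies, adding P2, P4; P4, P5 → P3 applies, adding P3. So (P1, P5)⁺ = {P1, P2, P3, P4, P5}.
This closure contains every attribute of Schema1, so Schema1 ∩ Schema2 → Schema1. The join is lossless.

Yes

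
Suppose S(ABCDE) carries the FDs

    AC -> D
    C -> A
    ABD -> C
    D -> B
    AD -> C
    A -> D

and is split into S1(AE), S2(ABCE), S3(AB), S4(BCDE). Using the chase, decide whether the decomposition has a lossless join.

Yes

Chase test. Columns are ABCDE; row i has aⱼ where attribute j ∈ Si, else bᵢⱼ.
Initial tableau (one row per fragment):
  row 1: a1 b12 b13 b14 a5
  row 2: a1 a2 a3 b24 a5
  row 3: a1 a2 b33 b34 b35
  row 4: b41 a2 a3 a4 a5
Rows 2 and 4 agree on C; apply C→A and equate their A entries.
Rows 1 and 2 agree on A; apply A→D and equate their D entries.
Rows 1 and 3 agree on A; apply A→D and equate their D entries.
Rows 1 and 4 agree on A; apply A→D and equate their D entries.
Rows 2 and 3 agree on ABD; apply ABD→C and equate their C entries.
Rows 1 and 2 agree on D; apply D→B and equate their B entries.
Rows 1 and 2 agree on AD; apply AD→C and equate their C entries.
Row 1 is now all distinguished symbols — the join is lossless.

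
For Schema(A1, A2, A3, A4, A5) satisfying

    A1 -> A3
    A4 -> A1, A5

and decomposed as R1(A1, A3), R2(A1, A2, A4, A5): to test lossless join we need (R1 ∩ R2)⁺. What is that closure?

R1 ∩ R2 = {A1}.
A1 → A3 applies, adding A3
Closure: {A1, A3}.

A1, A3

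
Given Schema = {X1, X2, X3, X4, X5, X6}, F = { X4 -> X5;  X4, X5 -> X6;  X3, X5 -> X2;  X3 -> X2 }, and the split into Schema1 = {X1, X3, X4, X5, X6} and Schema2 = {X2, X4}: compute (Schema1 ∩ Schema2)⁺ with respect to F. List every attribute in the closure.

Schema1 ∩ Schema2 = {X4}.
X4 → X5 applies, adding X5
X4, X5 → X6 applies, adding X6
Closure: {X4, X5, X6}.

X4, X5, X6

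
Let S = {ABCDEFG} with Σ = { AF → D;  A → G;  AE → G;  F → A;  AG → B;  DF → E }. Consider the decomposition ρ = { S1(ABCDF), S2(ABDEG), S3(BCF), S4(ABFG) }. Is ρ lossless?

No

Chase test. Columns are ABCDEFG; row i has aⱼ where attribute j ∈ Si, else bᵢⱼ.
Initial tableau (one row per fragment):
  row 1: a1 a2 a3 a4 b15 a6 b17
  row 2: a1 a2 b23 a4 a5 b26 a7
  row 3: b31 a2 a3 b34 b35 a6 b37
  row 4: a1 a2 b43 b44 b45 a6 a7
Rows 1 and 4 agree on AF; apply AF→D and equate their D entries.
Rows 1 and 2 agree on A; apply A→G and equate their G entries.
Rows 1 and 3 agree on F; apply F→A and equate their A entries.
Rows 1 and 4 agree on DF; apply DF→E and equate their E entries.
Rows 1 and 3 agree on AF; apply AF→D and equate their D entries.
Rows 1 and 3 agree on A; apply A→G and equate their G entries.
Rows 1 and 3 agree on DF; apply DF→E and equate their E entries.
No row becomes fully distinguished — the join is lossy.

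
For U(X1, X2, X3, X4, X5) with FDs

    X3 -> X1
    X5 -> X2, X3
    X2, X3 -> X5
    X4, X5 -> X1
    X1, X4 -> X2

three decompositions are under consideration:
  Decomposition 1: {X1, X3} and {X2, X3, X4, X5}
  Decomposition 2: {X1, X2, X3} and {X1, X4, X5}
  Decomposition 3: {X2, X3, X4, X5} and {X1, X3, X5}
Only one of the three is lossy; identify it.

Decomposition 2

Decomposition 1: common = {X3}, closure = {X1, X3} → lossless.
Decomposition 2: common = {X1}, closure = {X1} → lossy.
Decomposition 3: common = {X3, X5}, closure = {X1, X2, X3, X5} → lossless.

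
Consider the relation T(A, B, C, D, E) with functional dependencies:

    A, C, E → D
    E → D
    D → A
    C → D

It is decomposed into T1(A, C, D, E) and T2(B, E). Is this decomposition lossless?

Common attributes: T1 ∩ T2 = {E}.
Closure of {E}: E → D applies, adding D; D → A applies, adding A. So (E)⁺ = {A, D, E}.
The closure contains neither all of T1 = {A, C, D, E} nor all of T2 = {B, E}, so the common attributes are not a superkey of either fragment. The join is lossy.

No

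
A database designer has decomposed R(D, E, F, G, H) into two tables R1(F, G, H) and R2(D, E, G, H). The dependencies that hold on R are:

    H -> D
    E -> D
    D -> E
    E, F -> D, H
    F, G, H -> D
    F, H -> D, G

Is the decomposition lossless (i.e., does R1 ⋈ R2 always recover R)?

Common attributes: R1 ∩ R2 = {G, H}.
Closure of {G, H}: H → D applies, adding D; D → E applies, adding E. So (G, H)⁺ = {D, E, G, H}.
This closure contains every attribute of R2, so R1 ∩ R2 → R2. The join is lossless.

Yes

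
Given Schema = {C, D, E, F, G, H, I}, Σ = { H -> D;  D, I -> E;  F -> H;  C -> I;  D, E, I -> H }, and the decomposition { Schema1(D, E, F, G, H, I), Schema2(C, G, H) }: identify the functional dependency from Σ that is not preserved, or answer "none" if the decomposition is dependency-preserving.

Check C → I: no single fragment contains all of {C, I}, and the restricted closure of {C} across the fragments never reaches {I}.
H → D is preserved.
D, I → E is preserved.
F → H is preserved.
D, E, I → H is preserved.

C -> I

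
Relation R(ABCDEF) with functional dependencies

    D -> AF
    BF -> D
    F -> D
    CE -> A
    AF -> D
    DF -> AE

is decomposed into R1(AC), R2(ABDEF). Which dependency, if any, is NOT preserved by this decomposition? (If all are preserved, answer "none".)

CE -> A

Check CE → A: no single fragment contains all of {ACE}, and the restricted closure of {CE} across the fragments never reaches {A}.
D → AF is preserved.
BF → D is preserved.
F → D is preserved.
AF → D is preserved.
DF → AE is preserved.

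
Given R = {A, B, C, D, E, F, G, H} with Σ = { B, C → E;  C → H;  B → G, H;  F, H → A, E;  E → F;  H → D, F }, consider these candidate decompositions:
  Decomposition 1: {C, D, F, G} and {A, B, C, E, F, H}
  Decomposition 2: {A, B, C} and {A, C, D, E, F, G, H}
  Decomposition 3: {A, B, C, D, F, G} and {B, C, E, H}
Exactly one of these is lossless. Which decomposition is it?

Decomposition 3

Decomposition 1: common = {C, F}, closure = {A, C, D, E, F, H} → lossy.
Decomposition 2: common = {A, C}, closure = {A, C, D, E, F, H} → lossy.
Decomposition 3: common = {B, C}, closure = {A, B, C, D, E, F, G, H} → lossless.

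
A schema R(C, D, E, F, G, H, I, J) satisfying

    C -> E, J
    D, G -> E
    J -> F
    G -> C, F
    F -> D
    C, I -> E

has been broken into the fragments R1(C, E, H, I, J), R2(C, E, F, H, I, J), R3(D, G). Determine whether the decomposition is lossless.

No

Chase test. Columns are C, D, E, F, G, H, I, J; row i has aⱼ where attribute j ∈ Ri, else bᵢⱼ.
Initial tableau (one row per fragment):
  row 1: a1 b12 a3 b14 b15 a6 a7 a8
  row 2: a1 b22 a3 a4 b25 a6 a7 a8
  row 3: b31 a2 b33 b34 a5 b36 b37 b38
Rows 1 and 2 agree on J; apply J→F and equate their F entries.
Rows 1 and 2 agree on F; apply F→D and equate their D entries.
No row becomes fully distinguished — the join is lossy.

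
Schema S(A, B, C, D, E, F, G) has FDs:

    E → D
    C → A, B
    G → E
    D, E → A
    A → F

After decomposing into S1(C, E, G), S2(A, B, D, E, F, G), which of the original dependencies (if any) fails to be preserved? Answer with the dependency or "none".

C → A, B

Check C → A, B: no single fragment contains all of {A, B, C}, and the restricted closure of {C} across the fragments never reaches {A, B}.
E → D is preserved.
G → E is preserved.
D, E → A is preserved.
A → F is preserved.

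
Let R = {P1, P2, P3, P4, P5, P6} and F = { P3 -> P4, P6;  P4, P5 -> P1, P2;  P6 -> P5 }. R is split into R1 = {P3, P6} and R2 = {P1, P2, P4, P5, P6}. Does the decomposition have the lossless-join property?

No

Common attributes: R1 ∩ R2 = {P6}.
Closure of {P6}: P6 → P5 applies, adding P5. So (P6)⁺ = {P5, P6}.
The closure contains neither all of R1 = {P3, P6} nor all of R2 = {P1, P2, P4, P5, P6}, so the common attributes are not a superkey of either fragment. The join is lossy.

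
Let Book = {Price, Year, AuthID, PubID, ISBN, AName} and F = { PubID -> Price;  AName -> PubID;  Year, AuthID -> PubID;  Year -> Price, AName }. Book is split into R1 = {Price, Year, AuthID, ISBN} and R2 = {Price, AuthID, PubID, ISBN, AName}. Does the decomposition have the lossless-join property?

Common attributes: R1 ∩ R2 = {Price, AuthID, ISBN}.
No dependency enlarges {Price, AuthID, ISBN}, so (Price, AuthID, ISBN)⁺ = {Price, AuthID, ISBN}.
The closure contains neither all of R1 = {Price, Year, AuthID, ISBN} nor all of R2 = {Price, AuthID, PubID, ISBN, AName}, so the common attributes are not a superkey of either fragment. The join is lossy.

No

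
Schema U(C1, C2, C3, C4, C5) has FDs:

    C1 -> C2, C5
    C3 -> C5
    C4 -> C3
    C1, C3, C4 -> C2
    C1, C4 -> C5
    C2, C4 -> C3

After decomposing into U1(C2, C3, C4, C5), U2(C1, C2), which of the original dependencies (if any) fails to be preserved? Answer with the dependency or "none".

C1 -> C2, C5

Check C1 → C2, C5: no single fragment contains all of {C1, C2, C5}, and the restricted closure of {C1} across the fragments never reaches {C2, C5}.
C3 → C5 is preserved.
C4 → C3 is preserved.
C1, C3, C4 → C2 is preserved.
C1, C4 → C5 is preserved.
C2, C4 → C3 is preserved.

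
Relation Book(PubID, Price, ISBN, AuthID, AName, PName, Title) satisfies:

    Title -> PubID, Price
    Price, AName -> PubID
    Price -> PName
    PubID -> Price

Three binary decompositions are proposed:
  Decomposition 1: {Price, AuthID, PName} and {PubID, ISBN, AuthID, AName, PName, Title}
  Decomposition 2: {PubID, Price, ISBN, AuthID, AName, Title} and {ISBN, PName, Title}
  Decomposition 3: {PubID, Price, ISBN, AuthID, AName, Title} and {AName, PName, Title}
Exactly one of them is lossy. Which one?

Decomposition 1

Decomposition 1: common = {AuthID, PName}, closure = {AuthID, PName} → lossy.
Decomposition 2: common = {ISBN, Title}, closure = {PubID, Price, ISBN, PName, Title} → lossless.
Decomposition 3: common = {AName, Title}, closure = {PubID, Price, AName, PName, Title} → lossless.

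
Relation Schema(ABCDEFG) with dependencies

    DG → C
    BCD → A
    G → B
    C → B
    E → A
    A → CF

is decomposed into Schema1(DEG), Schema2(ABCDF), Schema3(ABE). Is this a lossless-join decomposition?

Chase test. Columns are ABCDEFG; row i has aⱼ where attribute j ∈ Schemai, else bᵢⱼ.
Initial tableau (one row per fragment):
  row 1: b11 b12 b13 a4 a5 b16 a7
  row 2: a1 a2 a3 a4 b25 a6 b27
  row 3: a1 a2 b33 b34 a5 b36 b37
Rows 1 and 3 agree on E; apply E→A and equate their A entries.
Rows 1 and 2 agree on A; apply A→CF and equate their CF entries.
Rows 1 and 3 agree on A; apply A→CF and equate their CF entries.
Rows 1 and 2 agree on C; apply C→B and equate their B entries.
Row 1 is now all distinguished symbols — the join is lossless.

Yes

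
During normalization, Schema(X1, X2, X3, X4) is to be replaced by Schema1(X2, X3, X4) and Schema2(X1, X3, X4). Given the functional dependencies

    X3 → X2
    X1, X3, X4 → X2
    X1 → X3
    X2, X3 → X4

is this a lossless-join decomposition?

Yes

Common attributes: Schema1 ∩ Schema2 = {X3, X4}.
Closure of {X3, X4}: X3 → X2 applies, adding X2. So (X3, X4)⁺ = {X2, X3, X4}.
This closure contains every attribute of Schema1, so Schema1 ∩ Schema2 → Schema1. The join is lossless.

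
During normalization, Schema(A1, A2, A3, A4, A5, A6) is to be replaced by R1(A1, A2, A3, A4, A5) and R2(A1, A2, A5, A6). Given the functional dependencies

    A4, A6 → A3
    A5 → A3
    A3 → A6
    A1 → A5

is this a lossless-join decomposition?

Yes

Common attributes: R1 ∩ R2 = {A1, A2, A5}.
Closure of {A1, A2, A5}: A5 → A3 applies, adding A3; A3 → A6 applies, adding A6. So (A1, A2, A5)⁺ = {A1, A2, A3, A5, A6}.
This closure contains every attribute of R2, so R1 ∩ R2 → R2. The join is lossless.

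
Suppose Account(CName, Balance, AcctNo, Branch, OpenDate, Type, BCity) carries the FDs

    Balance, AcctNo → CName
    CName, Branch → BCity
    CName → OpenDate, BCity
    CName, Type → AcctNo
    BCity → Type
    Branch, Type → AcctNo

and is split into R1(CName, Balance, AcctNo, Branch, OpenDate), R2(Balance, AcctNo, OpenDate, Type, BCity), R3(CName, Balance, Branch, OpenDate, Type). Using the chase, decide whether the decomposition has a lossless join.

Yes

Chase test. Columns are CName, Balance, AcctNo, Branch, OpenDate, Type, BCity; row i has aⱼ where attribute j ∈ Ri, else bᵢⱼ.
Initial tableau (one row per fragment):
  row 1: a1 a2 a3 a4 a5 b16 b17
  row 2: b21 a2 a3 b24 a5 a6 a7
  row 3: a1 a2 b33 a4 a5 a6 b37
Rows 1 and 2 agree on Balance, AcctNo; apply Balance, AcctNo→CName and equate their CName entries.
Rows 1 and 3 agree on CName, Branch; apply CName, Branch→BCity and equate their BCity entries.
Rows 1 and 2 agree on CName; apply CName→OpenDate, BCity and equate their OpenDate, BCity entries.
Rows 2 and 3 agree on CName, Type; apply CName, Type→AcctNo and equate their AcctNo entries.
Rows 1 and 2 agree on BCity; apply BCity→Type and equate their Type entries.
Row 1 is now all distinguished symbols — the join is lossless.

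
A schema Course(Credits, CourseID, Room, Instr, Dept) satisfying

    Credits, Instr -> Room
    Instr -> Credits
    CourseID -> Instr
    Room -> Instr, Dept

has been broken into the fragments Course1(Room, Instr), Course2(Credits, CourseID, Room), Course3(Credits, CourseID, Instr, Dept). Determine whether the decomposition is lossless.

Chase test. Columns are Credits, CourseID, Room, Instr, Dept; row i has aⱼ where attribute j ∈ Coursei, else bᵢⱼ.
Initial tableau (one row per fragment):
  row 1: b11 b12 a3 a4 b15
  row 2: a1 a2 a3 b24 b25
  row 3: a1 a2 b33 a4 a5
Rows 1 and 3 agree on Instr; apply Instr→Credits and equate their Credits entries.
Rows 2 and 3 agree on CourseID; apply CourseID→Instr and equate their Instr entries.
Rows 1 and 2 agree on Room; apply Room→Instr, Dept and equate their Instr, Dept entries.
Rows 1 and 3 agree on Credits, Instr; apply Credits, Instr→Room and equate their Room entries.
Rows 1 and 3 agree on Room; apply Room→Instr, Dept and equate their Instr, Dept entries.
Row 2 is now all distinguished symbols — the join is lossless.

Yes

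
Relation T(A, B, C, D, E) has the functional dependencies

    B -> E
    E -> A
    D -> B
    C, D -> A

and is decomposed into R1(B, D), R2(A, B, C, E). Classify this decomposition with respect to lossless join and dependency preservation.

lossy but dependency-preserving

Lossless test: (B)⁺ = {A, B, E}, which is a superkey of neither fragment — lossy.
Dependency preservation: C, D → A is not contained in any single fragment, but the restricted closure of its left-hand side across the fragments still reaches the right-hand side; the remaining FDs each lie inside some fragment. All dependencies are preserved.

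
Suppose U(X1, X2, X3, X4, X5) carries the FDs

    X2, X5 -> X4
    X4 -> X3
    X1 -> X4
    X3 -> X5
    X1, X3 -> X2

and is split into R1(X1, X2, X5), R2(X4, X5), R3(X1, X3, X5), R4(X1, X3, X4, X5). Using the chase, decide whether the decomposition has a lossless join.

Yes

Chase test. Columns are X1, X2, X3, X4, X5; row i has aⱼ where attribute j ∈ Ri, else bᵢⱼ.
Initial tableau (one row per fragment):
  row 1: a1 a2 b13 b14 a5
  row 2: b21 b22 b23 a4 a5
  row 3: a1 b32 a3 b34 a5
  row 4: a1 b42 a3 a4 a5
Rows 2 and 4 agree on X4; apply X4→X3 and equate their X3 entries.
Rows 1 and 3 agree on X1; apply X1→X4 and equate their X4 entries.
Rows 1 and 4 agree on X1; apply X1→X4 and equate their X4 entries.
Rows 3 and 4 agree on X1, X3; apply X1, X3→X2 and equate their X2 entries.
Rows 1 and 2 agree on X4; apply X4→X3 and equate their X3 entries.
Rows 1 and 3 agree on X1, X3; apply X1, X3→X2 and equate their X2 entries.
Row 1 is now all distinguished symbols — the join is lossless.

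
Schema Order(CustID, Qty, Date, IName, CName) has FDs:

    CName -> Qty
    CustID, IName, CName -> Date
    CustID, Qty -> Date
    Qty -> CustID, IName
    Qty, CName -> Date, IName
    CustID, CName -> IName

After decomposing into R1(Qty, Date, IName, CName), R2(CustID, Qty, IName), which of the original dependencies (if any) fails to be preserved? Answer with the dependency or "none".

CName → Qty lies within R1.
CustID, IName, CName → Date: restricted closure across fragments reaches Date.
CustID, Qty → Date: restricted closure across fragments reaches Date.
Qty → CustID, IName lies within R2.
Qty, CName → Date, IName lies within R1.
CustID, CName → IName: restricted closure across fragments reaches IName.
Every dependency is enforceable on the fragments, so the decomposition is dependency-preserving.

none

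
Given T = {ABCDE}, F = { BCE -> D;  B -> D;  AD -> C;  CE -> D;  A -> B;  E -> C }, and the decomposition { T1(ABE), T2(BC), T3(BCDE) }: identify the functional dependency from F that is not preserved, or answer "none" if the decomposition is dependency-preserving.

Check AD → C: no single fragment contains all of {ACD}, and the restricted closure of {AD} across the fragments never reaches {C}.
BCE → D is preserved.
B → D is preserved.
CE → D is preserved.
A → B is preserved.
E → C is preserved.

AD -> C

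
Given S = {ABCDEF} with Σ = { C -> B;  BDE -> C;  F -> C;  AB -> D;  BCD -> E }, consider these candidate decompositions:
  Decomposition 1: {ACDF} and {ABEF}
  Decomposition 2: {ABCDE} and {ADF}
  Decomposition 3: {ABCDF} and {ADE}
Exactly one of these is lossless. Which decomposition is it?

Decomposition 1

Decomposition 1: common = {AF}, closure = {ABCDEF} → lossless.
Decomposition 2: common = {AD}, closure = {AD} → lossy.
Decomposition 3: common = {AD}, closure = {AD} → lossy.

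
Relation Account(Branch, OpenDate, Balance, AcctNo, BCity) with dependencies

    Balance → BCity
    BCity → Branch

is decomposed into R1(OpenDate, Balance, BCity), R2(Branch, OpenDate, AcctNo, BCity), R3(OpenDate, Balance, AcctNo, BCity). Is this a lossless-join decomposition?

Yes

Chase test. Columns are Branch, OpenDate, Balance, AcctNo, BCity; row i has aⱼ where attribute j ∈ Ri, else bᵢⱼ.
Initial tableau (one row per fragment):
  row 1: b11 a2 a3 b14 a5
  row 2: a1 a2 b23 a4 a5
  row 3: b31 a2 a3 a4 a5
Rows 1 and 2 agree on BCity; apply BCity→Branch and equate their Branch entries.
Rows 1 and 3 agree on BCity; apply BCity→Branch and equate their Branch entries.
Row 3 is now all distinguished symbols — the join is lossless.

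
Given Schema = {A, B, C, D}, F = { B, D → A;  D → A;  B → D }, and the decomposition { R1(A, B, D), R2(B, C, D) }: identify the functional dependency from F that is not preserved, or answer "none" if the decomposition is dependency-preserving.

none

B, D → A lies within R1.
D → A lies within R1.
B → D lies within R1.
Every dependency is enforceable on the fragments, so the decomposition is dependency-preserving.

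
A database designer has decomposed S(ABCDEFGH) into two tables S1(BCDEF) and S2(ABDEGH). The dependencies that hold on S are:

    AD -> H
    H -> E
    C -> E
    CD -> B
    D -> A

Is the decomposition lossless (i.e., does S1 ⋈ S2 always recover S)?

No

Common attributes: S1 ∩ S2 = {BDE}.
Closure of {BDE}: D → A applies, adding A; AD → H applies, adding H. So (BDE)⁺ = {ABDEH}.
The closure contains neither all of S1 = {BCDEF} nor all of S2 = {ABDEGH}, so the common attributes are not a superkey of either fragment. The join is lossy.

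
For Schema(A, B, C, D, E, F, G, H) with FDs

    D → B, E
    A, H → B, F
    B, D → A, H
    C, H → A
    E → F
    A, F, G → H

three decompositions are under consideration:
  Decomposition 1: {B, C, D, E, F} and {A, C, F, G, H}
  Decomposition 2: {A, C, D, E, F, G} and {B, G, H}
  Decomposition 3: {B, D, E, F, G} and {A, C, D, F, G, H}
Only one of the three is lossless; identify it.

Decomposition 3

Decomposition 1: common = {C, F}, closure = {C, F} → lossy.
Decomposition 2: common = {G}, closure = {G} → lossy.
Decomposition 3: common = {D, F, G}, closure = {A, B, D, E, F, G, H} → lossless.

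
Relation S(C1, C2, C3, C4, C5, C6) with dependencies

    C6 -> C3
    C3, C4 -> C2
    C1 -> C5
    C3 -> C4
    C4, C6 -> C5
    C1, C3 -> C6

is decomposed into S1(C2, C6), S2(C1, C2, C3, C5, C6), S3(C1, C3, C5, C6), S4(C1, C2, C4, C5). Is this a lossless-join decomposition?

No

Chase test. Columns are C1, C2, C3, C4, C5, C6; row i has aⱼ where attribute j ∈ Si, else bᵢⱼ.
Initial tableau (one row per fragment):
  row 1: b11 a2 b13 b14 b15 a6
  row 2: a1 a2 a3 b24 a5 a6
  row 3: a1 b32 a3 b34 a5 a6
  row 4: a1 a2 b43 a4 a5 b46
Rows 1 and 2 agree on C6; apply C6→C3 and equate their C3 entries.
Rows 1 and 2 agree on C3; apply C3→C4 and equate their C4 entries.
Rows 1 and 3 agree on C3; apply C3→C4 and equate their C4 entries.
Rows 1 and 2 agree on C4, C6; apply C4, C6→C5 and equate their C5 entries.
Rows 1 and 3 agree on C3, C4; apply C3, C4→C2 and equate their C2 entries.
No row becomes fully distinguished — the join is lossy.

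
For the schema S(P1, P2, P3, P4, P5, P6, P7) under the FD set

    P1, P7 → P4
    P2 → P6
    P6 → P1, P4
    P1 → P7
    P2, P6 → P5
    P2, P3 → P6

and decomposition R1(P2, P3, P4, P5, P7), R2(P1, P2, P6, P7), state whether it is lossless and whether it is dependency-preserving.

lossless but not dependency-preserving

Lossless test: (P2, P7)⁺ = {P1, P2, P4, P5, P6, P7}, which contains all of one fragment — lossless.
Dependency preservation: the restricted closure of {P1, P7} across the fragments never reaches {P4}, so P1, P7 → P4 cannot be enforced without a join — not preserved.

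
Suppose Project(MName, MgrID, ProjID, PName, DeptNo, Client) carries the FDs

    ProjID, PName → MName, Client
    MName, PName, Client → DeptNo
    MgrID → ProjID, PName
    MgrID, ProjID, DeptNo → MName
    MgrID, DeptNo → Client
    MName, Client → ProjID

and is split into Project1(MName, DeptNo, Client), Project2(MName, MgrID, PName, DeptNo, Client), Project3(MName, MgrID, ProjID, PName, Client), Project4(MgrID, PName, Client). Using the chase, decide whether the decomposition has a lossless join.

Yes

Chase test. Columns are MName, MgrID, ProjID, PName, DeptNo, Client; row i has aⱼ where attribute j ∈ Projecti, else bᵢⱼ.
Initial tableau (one row per fragment):
  row 1: a1 b12 b13 b14 a5 a6
  row 2: a1 a2 b23 a4 a5 a6
  row 3: a1 a2 a3 a4 b35 a6
  row 4: b41 a2 b43 a4 b45 a6
Rows 2 and 3 agree on MName, PName, Client; apply MName, PName, Client→DeptNo and equate their DeptNo entries.
Rows 2 and 3 agree on MgrID; apply MgrID→ProjID, PName and equate their ProjID, PName entries.
Rows 2 and 4 agree on MgrID; apply MgrID→ProjID, PName and equate their ProjID, PName entries.
Rows 1 and 2 agree on MName, Client; apply MName, Client→ProjID and equate their ProjID entries.
Rows 2 and 4 agree on ProjID, PName; apply ProjID, PName→MName, Client and equate their MName, Client entries.
Rows 2 and 4 agree on MName, PName, Client; apply MName, PName, Client→DeptNo and equate their DeptNo entries.
Row 2 is now all distinguished symbols — the join is lossless.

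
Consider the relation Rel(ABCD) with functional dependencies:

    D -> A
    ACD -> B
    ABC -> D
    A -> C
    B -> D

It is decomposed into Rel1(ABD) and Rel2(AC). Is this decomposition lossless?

Yes

Common attributes: Rel1 ∩ Rel2 = {A}.
Closure of {A}: A → C applies, adding C. So (A)⁺ = {AC}.
This closure contains every attribute of Rel2, so Rel1 ∩ Rel2 → Rel2. The join is lossless.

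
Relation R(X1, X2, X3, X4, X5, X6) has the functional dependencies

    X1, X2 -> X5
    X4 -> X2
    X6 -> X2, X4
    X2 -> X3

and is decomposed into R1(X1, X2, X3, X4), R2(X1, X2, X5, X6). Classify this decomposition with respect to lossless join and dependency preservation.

Lossless test: (X1, X2)⁺ = {X1, X2, X3, X5}, which is a superkey of neither fragment — lossy.
Dependency preservation: the restricted closure of {X6} across the fragments never reaches {X2, X4}, so X6 → X2, X4 cannot be enforced without a join — not preserved.

lossy and not dependency-preserving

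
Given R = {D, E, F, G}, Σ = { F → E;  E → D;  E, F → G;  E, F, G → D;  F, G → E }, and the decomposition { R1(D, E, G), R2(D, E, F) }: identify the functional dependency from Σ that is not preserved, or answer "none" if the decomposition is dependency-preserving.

Check E, F → G: no single fragment contains all of {E, F, G}, and the restricted closure of {E, F} across the fragments never reaches {G}.
F → E is preserved.
E → D is preserved.
E, F, G → D is preserved.
F, G → E is preserved.

E, F → G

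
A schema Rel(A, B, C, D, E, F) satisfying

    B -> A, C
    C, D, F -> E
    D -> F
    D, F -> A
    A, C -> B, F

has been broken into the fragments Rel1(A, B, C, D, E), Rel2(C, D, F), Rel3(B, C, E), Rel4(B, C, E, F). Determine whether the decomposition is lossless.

Yes

Chase test. Columns are A, B, C, D, E, F; row i has aⱼ where attribute j ∈ Reli, else bᵢⱼ.
Initial tableau (one row per fragment):
  row 1: a1 a2 a3 a4 a5 b16
  row 2: b21 b22 a3 a4 b25 a6
  row 3: b31 a2 a3 b34 a5 b36
  row 4: b41 a2 a3 b44 a5 a6
Rows 1 and 3 agree on B; apply B→A, C and equate their A, C entries.
Rows 1 and 4 agree on B; apply B→A, C and equate their A, C entries.
Rows 1 and 2 agree on D; apply D→F and equate their F entries.
Rows 1 and 2 agree on D, F; apply D, F→A and equate their A entries.
Rows 1 and 2 agree on A, C; apply A, C→B, F and equate their B, F entries.
Rows 1 and 3 agree on A, C; apply A, C→B, F and equate their B, F entries.
Rows 1 and 2 agree on C, D, F; apply C, D, F→E and equate their E entries.
Row 1 is now all distinguished symbols — the join is lossless.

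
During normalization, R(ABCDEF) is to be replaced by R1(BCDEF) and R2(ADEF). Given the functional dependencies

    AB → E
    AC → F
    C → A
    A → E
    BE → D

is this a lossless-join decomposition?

No

Common attributes: R1 ∩ R2 = {DEF}.
No dependency enlarges {DEF}, so (DEF)⁺ = {DEF}.
The closure contains neither all of R1 = {BCDEF} nor all of R2 = {ADEF}, so the common attributes are not a superkey of either fragment. The join is lossy.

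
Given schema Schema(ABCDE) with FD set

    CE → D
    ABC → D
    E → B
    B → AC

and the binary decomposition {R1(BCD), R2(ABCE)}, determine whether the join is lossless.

Common attributes: R1 ∩ R2 = {BC}.
Closure of {BC}: B → AC applies, adding A; ABC → D applies, adding D. So (BC)⁺ = {ABCD}.
This closure contains every attribute of R1, so R1 ∩ R2 → R1. The join is lossless.

Yes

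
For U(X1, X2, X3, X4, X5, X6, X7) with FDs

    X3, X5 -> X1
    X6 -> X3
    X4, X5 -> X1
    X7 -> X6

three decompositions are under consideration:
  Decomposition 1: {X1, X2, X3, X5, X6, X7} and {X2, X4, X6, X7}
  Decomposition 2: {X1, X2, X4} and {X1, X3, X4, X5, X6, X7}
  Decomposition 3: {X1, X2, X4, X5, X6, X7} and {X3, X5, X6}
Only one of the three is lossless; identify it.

Decomposition 1: common = {X2, X6, X7}, closure = {X2, X3, X6, X7} → lossy.
Decomposition 2: common = {X1, X4}, closure = {X1, X4} → lossy.
Decomposition 3: common = {X5, X6}, closure = {X1, X3, X5, X6} → lossless.

Decomposition 3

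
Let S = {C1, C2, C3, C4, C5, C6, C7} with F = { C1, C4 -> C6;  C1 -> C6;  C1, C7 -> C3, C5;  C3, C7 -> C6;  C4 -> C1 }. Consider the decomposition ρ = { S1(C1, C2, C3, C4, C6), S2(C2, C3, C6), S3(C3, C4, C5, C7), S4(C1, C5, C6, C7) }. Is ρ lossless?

No

Chase test. Columns are C1, C2, C3, C4, C5, C6, C7; row i has aⱼ where attribute j ∈ Si, else bᵢⱼ.
Initial tableau (one row per fragment):
  row 1: a1 a2 a3 a4 b15 a6 b17
  row 2: b21 a2 a3 b24 b25 a6 b27
  row 3: b31 b32 a3 a4 a5 b36 a7
  row 4: a1 b42 b43 b44 a5 a6 a7
Rows 1 and 3 agree on C4; apply C4→C1 and equate their C1 entries.
Rows 1 and 3 agree on C1, C4; apply C1, C4→C6 and equate their C6 entries.
Rows 3 and 4 agree on C1, C7; apply C1, C7→C3, C5 and equate their C3, C5 entries.
No row becomes fully distinguished — the join is lossy.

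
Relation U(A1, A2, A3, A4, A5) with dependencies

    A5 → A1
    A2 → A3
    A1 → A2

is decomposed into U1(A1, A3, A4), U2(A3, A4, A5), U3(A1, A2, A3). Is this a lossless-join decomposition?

No

Chase test. Columns are A1, A2, A3, A4, A5; row i has aⱼ where attribute j ∈ Ui, else bᵢⱼ.
Initial tableau (one row per fragment):
  row 1: a1 b12 a3 a4 b15
  row 2: b21 b22 a3 a4 a5
  row 3: a1 a2 a3 b34 b35
Rows 1 and 3 agree on A1; apply A1→A2 and equate their A2 entries.
No row becomes fully distinguished — the join is lossy.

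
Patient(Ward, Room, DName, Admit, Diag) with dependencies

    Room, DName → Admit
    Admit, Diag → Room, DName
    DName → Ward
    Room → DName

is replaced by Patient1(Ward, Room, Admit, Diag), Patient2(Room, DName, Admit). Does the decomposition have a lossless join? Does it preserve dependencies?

Lossless test: (Room, Admit)⁺ = {Ward, Room, DName, Admit}, which contains all of one fragment — lossless.
Dependency preservation: the restricted closure of {DName} across the fragments never reaches {Ward}, so DName → Ward cannot be enforced without a join — not preserved.

lossless but not dependency-preserving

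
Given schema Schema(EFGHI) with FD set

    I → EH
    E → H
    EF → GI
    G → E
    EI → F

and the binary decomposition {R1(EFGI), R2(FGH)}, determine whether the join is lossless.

Common attributes: R1 ∩ R2 = {FG}.
Closure of {FG}: G → E applies, adding E; E → H applies, adding H; EF → GI applies, adding I. So (FG)⁺ = {EFGHI}.
This closure contains every attribute of R1, so R1 ∩ R2 → R1. The join is lossless.

Yes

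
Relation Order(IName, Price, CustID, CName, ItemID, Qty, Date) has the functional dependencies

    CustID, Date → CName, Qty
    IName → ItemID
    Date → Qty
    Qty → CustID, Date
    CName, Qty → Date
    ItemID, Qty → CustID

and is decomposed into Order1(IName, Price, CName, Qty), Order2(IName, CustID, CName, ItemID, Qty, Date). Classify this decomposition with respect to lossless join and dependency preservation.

lossless and dependency-preserving

Lossless test: (IName, CName, Qty)⁺ = {IName, CustID, CName, ItemID, Qty, Date}, which contains all of one fragment — lossless.
Dependency preservation: every FD's attributes lie within a single fragment, so each can be enforced locally — preserved.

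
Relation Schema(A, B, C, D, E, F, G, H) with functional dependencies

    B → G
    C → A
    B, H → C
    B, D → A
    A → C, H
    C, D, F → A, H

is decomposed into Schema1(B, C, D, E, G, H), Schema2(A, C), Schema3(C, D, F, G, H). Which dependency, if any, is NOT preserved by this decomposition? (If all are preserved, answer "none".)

B → G lies within Schema1.
C → A lies within Schema2.
B, H → C lies within Schema1.
B, D → A: restricted closure across fragments reaches A.
A → C, H: restricted closure across fragments reaches C, H.
C, D, F → A, H: restricted closure across fragments reaches A, H.
Every dependency is enforceable on the fragments, so the decomposition is dependency-preserving.

none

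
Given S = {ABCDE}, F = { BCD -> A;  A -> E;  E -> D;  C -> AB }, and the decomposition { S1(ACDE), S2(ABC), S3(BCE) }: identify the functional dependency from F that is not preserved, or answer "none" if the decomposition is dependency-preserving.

BCD → A: restricted closure across fragments reaches A.
A → E lies within S1.
E → D lies within S1.
C → AB lies within S2.
Every dependency is enforceable on the fragments, so the decomposition is dependency-preserving.

none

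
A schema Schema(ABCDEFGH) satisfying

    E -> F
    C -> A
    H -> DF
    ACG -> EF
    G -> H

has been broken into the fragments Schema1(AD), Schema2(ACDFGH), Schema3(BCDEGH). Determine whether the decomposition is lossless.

Yes

Chase test. Columns are ABCDEFGH; row i has aⱼ where attribute j ∈ Schemai, else bᵢⱼ.
Initial tableau (one row per fragment):
  row 1: a1 b12 b13 a4 b15 b16 b17 b18
  row 2: a1 b22 a3 a4 b25 a6 a7 a8
  row 3: b31 a2 a3 a4 a5 b36 a7 a8
Rows 2 and 3 agree on C; apply C→A and equate their A entries.
Rows 2 and 3 agree on H; apply H→DF and equate their DF entries.
Rows 2 and 3 agree on ACG; apply ACG→EF and equate their EF entries.
Row 3 is now all distinguished symbols — the join is lossless.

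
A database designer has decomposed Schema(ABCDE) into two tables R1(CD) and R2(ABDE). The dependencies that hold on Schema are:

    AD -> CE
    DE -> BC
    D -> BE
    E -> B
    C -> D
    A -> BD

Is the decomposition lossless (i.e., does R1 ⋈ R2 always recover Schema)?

Common attributes: R1 ∩ R2 = {D}.
Closure of {D}: D → BE applies, adding BE; DE → BC applies, adding C. So (D)⁺ = {BCDE}.
This closure contains every attribute of R1, so R1 ∩ R2 → R1. The join is lossless.

Yes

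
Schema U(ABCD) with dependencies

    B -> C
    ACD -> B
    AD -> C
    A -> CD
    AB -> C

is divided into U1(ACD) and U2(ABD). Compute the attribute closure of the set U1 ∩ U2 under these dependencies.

U1 ∩ U2 = {AD}.
AD → C applies, adding C
ACD → B applies, adding B
Closure: {ABCD}.

ABCD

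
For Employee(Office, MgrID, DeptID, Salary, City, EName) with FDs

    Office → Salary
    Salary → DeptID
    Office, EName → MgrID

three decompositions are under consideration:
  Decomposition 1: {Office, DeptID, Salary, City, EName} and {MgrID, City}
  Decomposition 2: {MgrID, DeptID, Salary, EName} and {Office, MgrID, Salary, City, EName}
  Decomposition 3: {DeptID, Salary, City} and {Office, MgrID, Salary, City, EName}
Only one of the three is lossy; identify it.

Decomposition 1

Decomposition 1: common = {City}, closure = {City} → lossy.
Decomposition 2: common = {MgrID, Salary, EName}, closure = {MgrID, DeptID, Salary, EName} → lossless.
Decomposition 3: common = {Salary, City}, closure = {DeptID, Salary, City} → lossless.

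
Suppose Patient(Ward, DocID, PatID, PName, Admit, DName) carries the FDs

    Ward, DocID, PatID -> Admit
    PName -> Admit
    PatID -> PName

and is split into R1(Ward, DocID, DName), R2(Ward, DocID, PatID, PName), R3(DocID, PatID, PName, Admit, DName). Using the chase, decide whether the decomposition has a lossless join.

Chase test. Columns are Ward, DocID, PatID, PName, Admit, DName; row i has aⱼ where attribute j ∈ Ri, else bᵢⱼ.
Initial tableau (one row per fragment):
  row 1: a1 a2 b13 b14 b15 a6
  row 2: a1 a2 a3 a4 b25 b26
  row 3: b31 a2 a3 a4 a5 a6
Rows 2 and 3 agree on PName; apply PName→Admit and equate their Admit entries.
No row becomes fully distinguished — the join is lossy.

No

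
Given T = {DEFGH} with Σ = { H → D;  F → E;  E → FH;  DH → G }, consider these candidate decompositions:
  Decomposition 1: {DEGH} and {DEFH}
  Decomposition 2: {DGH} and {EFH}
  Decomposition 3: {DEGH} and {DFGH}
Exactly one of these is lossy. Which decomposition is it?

Decomposition 1: common = {DEH}, closure = {DEFGH} → lossless.
Decomposition 2: common = {H}, closure = {DGH} → lossless.
Decomposition 3: common = {DGH}, closure = {DGH} → lossy.

Decomposition 3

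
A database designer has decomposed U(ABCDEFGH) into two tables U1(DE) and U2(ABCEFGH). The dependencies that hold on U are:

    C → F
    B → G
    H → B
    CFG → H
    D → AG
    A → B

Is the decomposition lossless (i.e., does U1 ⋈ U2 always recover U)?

No

Common attributes: U1 ∩ U2 = {E}.
No dependency enlarges {E}, so (E)⁺ = {E}.
The closure contains neither all of U1 = {DE} nor all of U2 = {ABCEFGH}, so the common attributes are not a superkey of either fragment. The join is lossy.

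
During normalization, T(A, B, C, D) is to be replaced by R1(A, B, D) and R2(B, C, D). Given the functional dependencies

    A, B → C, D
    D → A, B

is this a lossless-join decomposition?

Yes

Common attributes: R1 ∩ R2 = {B, D}.
Closure of {B, D}: D → A, B applies, adding A; A, B → C, D applies, adding C. So (B, D)⁺ = {A, B, C, D}.
This closure contains every attribute of R1, so R1 ∩ R2 → R1. The join is lossless.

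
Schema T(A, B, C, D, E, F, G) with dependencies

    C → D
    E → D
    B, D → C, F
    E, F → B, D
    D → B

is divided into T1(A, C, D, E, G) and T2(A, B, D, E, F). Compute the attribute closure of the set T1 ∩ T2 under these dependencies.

T1 ∩ T2 = {A, D, E}.
D → B applies, adding B
B, D → C, F applies, adding C, F
Closure: {A, B, C, D, E, F}.

A, B, C, D, E, F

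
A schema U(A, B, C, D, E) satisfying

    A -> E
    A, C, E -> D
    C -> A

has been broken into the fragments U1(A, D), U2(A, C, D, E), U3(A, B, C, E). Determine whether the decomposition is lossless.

Chase test. Columns are A, B, C, D, E; row i has aⱼ where attribute j ∈ Ui, else bᵢⱼ.
Initial tableau (one row per fragment):
  row 1: a1 b12 b13 a4 b15
  row 2: a1 b22 a3 a4 a5
  row 3: a1 a2 a3 b34 a5
Rows 1 and 2 agree on A; apply A→E and equate their E entries.
Rows 2 and 3 agree on A, C, E; apply A, C, E→D and equate their D entries.
Row 3 is now all distinguished symbols — the join is lossless.

Yes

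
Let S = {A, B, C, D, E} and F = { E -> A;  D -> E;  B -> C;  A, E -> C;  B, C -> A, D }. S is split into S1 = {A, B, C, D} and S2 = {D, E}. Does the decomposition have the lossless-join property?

Common attributes: S1 ∩ S2 = {D}.
Closure of {D}: D → E applies, adding E; E → A applies, adding A; A, E → C applies, adding C. So (D)⁺ = {A, C, D, E}.
This closure contains every attribute of S2, so S1 ∩ S2 → S2. The join is lossless.

Yes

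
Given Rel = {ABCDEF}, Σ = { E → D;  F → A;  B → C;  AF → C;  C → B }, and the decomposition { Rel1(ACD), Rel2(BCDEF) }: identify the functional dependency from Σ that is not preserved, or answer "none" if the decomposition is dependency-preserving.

Check F → A: no single fragment contains all of {AF}, and the restricted closure of {F} across the fragments never reaches {A}.
E → D is preserved.
B → C is preserved.
AF → C is preserved.
C → B is preserved.

F → A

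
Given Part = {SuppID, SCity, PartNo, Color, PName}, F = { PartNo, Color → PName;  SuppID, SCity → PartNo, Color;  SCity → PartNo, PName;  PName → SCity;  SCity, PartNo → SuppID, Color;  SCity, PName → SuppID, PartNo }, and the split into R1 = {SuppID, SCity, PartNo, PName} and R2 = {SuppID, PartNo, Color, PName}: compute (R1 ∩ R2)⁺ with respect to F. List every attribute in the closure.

R1 ∩ R2 = {SuppID, PartNo, PName}.
PName → SCity applies, adding SCity
SCity, PartNo → SuppID, Color applies, adding Color
Closure: {SuppID, SCity, PartNo, Color, PName}.

SuppID, SCity, PartNo, Color, PName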